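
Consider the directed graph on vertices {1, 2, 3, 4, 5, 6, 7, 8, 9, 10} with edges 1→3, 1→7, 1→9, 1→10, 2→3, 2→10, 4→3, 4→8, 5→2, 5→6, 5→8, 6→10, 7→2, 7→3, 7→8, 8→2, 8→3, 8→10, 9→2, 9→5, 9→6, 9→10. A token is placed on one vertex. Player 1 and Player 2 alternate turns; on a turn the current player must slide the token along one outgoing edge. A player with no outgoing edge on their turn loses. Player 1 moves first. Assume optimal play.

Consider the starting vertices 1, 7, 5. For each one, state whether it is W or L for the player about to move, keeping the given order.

Positions with no move are L. A position that does have a move is losing for the player to move precisely when every available move leads to a winning position for the opponent. Fill in the labels:
Every edge goes from a vertex to one that appears earlier in the order 3, 10, 2, 8, 7, 4, 6, 5, 9, 1, so processing vertices in that order labels each vertex after all of its successors.
3: no outgoing edge → L
10: no outgoing edge → L
2: →10(L), so W
8: →10(L), so W
7: →3(L), so W
4: →3(L), so W
6: →10(L), so W
5: →6(W), 8(W), 2(W) — all W, so L
9: →5(L), so W
1: →10(L), so W

1: W, 7: W, 5: L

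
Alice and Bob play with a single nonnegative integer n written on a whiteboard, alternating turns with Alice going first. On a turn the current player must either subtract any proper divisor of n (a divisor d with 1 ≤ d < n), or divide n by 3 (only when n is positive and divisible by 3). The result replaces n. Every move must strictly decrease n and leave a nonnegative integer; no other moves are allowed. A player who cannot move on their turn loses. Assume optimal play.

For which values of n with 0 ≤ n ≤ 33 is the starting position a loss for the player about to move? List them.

Classify positions by backward induction: terminal positions (no move available) are L. From any other position, the mover wins iff some move reaches an L.
n=0: no move → L
n=1: no move → L
n=2: W (go to 1, an L position)
n=3: W (go to 1, an L position)
n=4: L (options 2(W), 3(W) are all W)
n=5: W (go to 4, an L position)
n=6: W (go to 4, an L position)
n=7: L (sole option 6(W) is W)
n=8: W (go to 4, an L position)
n=9: L (options 3(W), 6(W), 8(W) are all W)
n=10: W (go to 9, an L position)
n=11: L (sole option 10(W) is W)
n=12: W (go to 4, an L position)
n=13: L (sole option 12(W) is W)
n=14: W (go to 7, an L position)
n=15: L (options 5(W), 10(W), 12(W), 14(W) are all W)
n=16: W (go to 15, an L position)
n=17: L (sole option 16(W) is W)
n=18: W (go to 9, an L position)
n=19: L (sole option 18(W) is W)
n=20: W (go to 15, an L position)
n=21: W (go to 7, an L position)
n=22: W (go to 11, an L position)
n=23: L (sole option 22(W) is W)
n=24: W (go to 23, an L position)
n=25: L (options 20(W), 24(W) are all W)
n=26: W (go to 13, an L position)
n=27: W (go to 9, an L position)
n=28: L (options 14(W), 21(W), 24(W), 26(W), 27(W) are all W)
n=29: W (go to 28, an L position)
n=30: W (go to 15, an L position)
n=31: L (sole option 30(W) is W)
n=32: W (go to 28, an L position)
n=33: W (go to 11, an L position)
Reading off the rows marked L gives the requested list; there are 14 such values of n.

0, 1, 4, 7, 9, 11, 13, 15, 17, 19, 23, 25, 28, 31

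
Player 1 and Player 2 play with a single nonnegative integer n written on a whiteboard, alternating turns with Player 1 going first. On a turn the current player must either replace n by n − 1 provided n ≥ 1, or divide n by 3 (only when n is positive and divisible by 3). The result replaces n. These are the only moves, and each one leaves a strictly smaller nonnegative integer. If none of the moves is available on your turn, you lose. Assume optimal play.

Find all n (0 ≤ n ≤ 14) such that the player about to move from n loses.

0, 2, 4, 7, 9, 11, 13

Compute win/loss labels from the base case upward. A position with no move is L. Any other position is W if it can reach an L in one move, else L.
n=0: no move → L
n=1: can move to 0, which is L ⇒ W
n=2: the only move is to 1(W), a W ⇒ L
n=3: can move to 2, which is L ⇒ W
n=4: the only move is to 3(W), a W ⇒ L
n=5: can move to 4, which is L ⇒ W
n=6: can move to 2, which is L ⇒ W
n=7: the only move is to 6(W), a W ⇒ L
n=8: can move to 7, which is L ⇒ W
n=9: moves to 3(W), 8(W); every one is W ⇒ L
n=10: can move to 9, which is L ⇒ W
n=11: the only move is to 10(W), a W ⇒ L
n=12: can move to 4, which is L ⇒ W
n=13: the only move is to 12(W), a W ⇒ L
n=14: can move to 13, which is L ⇒ W
Reading off the rows marked L gives the requested list; there are 7 such values of n.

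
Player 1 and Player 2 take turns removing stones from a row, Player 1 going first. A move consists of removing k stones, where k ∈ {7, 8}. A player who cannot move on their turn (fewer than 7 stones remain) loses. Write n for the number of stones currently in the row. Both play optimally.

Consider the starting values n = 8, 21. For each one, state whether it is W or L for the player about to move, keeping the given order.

Work bottom-up. With no move the player to move loses. Otherwise the position is W if at least one move leads to an L position for the opponent, and L if every move leads to a W.
n=0: no move → L
n=1: no move → L
n=2: no move → L
n=3: no move → L
n=4: no move → L
n=5: no move → L
n=6: no move → L
n=7: reaches L-position 0 → W
n=8: reaches L-position 1 → W
n=9: reaches L-position 2 → W
n=10: reaches L-position 3 → W
n=11: reaches L-position 4 → W
n=12: reaches L-position 5 → W
n=13: reaches L-position 6 → W
n=14: reaches L-position 6 → W
n=15: only reaches 8(W), 7(W), all W → L
n=16: only reaches 9(W), 8(W), all W → L
n=17: only reaches 10(W), 9(W), all W → L
n=18: only reaches 11(W), 10(W), all W → L
n=19: only reaches 12(W), 11(W), all W → L
n=20: only reaches 13(W), 12(W), all W → L
n=21: only reaches 14(W), 13(W), all W → L

8: W, 21: L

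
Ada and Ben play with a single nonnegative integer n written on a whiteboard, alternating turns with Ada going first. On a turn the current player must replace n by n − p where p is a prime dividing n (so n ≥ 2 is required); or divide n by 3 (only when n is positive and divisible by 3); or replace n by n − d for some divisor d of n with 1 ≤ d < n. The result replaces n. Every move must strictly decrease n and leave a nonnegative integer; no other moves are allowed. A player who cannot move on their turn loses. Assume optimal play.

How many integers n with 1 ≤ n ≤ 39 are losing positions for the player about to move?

9

Build the W/L table. Terminal = L. A non-terminal position is W if it has a move to some L; otherwise it is L.
n=0: no move → L
n=1: no move → L
n=2: W (go to 0, an L position)
n=3: W (go to 0, an L position)
n=4: L (options 2(W), 3(W) are all W)
n=5: W (go to 0, an L position)
n=6: W (go to 4, an L position)
n=7: W (go to 0, an L position)
n=8: W (go to 4, an L position)
n=9: L (options 3(W), 6(W), 8(W) are all W)
n=10: W (go to 9, an L position)
n=11: W (go to 0, an L position)
n=12: W (go to 4, an L position)
n=13: W (go to 0, an L position)
n=14: L (options 7(W), 12(W), 13(W) are all W)
n=15: W (go to 14, an L position)
n=16: W (go to 14, an L position)
n=17: W (go to 0, an L position)
n=18: W (go to 9, an L position)
n=19: W (go to 0, an L position)
n=20: L (options 10(W), 15(W), 16(W), 18(W), 19(W) are all W)
n=21: W (go to 14, an L position)
n=22: W (go to 20, an L position)
n=23: W (go to 0, an L position)
n=24: W (go to 20, an L position)
n=25: W (go to 20, an L position)
n=26: L (options 13(W), 24(W), 25(W) are all W)
n=27: W (go to 9, an L position)
n=28: W (go to 14, an L position)
n=29: W (go to 0, an L position)
n=30: W (go to 20, an L position)
n=31: W (go to 0, an L position)
n=32: L (options 16(W), 24(W), 28(W), 30(W), 31(W) are all W)
n=33: W (go to 32, an L position)
n=34: W (go to 32, an L position)
n=35: L (options 28(W), 30(W), 34(W) are all W)
n=36: W (go to 32, an L position)
n=37: W (go to 0, an L position)
n=38: L (options 19(W), 36(W), 37(W) are all W)
n=39: W (go to 26, an L position)
L entries with 1 ≤ n ≤ 39 (n=0 is outside the asked range and is not counted): n = 1, 4, 9, 14, 20, 26, 32, 35, 38; that makes 9.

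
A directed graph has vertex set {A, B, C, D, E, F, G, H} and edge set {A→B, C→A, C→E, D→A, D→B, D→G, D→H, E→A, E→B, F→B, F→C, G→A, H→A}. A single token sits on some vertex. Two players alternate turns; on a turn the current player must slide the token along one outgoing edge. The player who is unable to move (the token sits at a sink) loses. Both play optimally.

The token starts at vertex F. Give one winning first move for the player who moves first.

Move to C.

Compute win/loss labels from the base case upward. A position with no move is L. Any other position is W if it can reach an L in one move, else L.
Every edge goes from a vertex to one that appears earlier in the order B, A, E, C, F, G, H, D, so processing vertices in that order labels each vertex after all of its successors.
B: no outgoing edge → L
A: can move to B, which is L ⇒ W
E: can move to B, which is L ⇒ W
C: moves to E(W), A(W); every one is W ⇒ L
F: can move to C, which is L ⇒ W
G: the only move is to A(W), a W ⇒ L
H: the only move is to A(W), a W ⇒ L
D: can move to H, which is L ⇒ W
From F, the L positions reachable in one move are: C, B. Any move reaching one of these is winning.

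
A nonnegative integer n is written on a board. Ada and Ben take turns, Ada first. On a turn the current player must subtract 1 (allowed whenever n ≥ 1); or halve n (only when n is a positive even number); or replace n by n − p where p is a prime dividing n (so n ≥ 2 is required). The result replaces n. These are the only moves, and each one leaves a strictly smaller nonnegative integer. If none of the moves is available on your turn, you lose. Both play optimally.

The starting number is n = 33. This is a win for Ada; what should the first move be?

Positions with no move are L. A position that does have a move is losing for the player to move precisely when every available move leads to a winning position for the opponent. Fill in the labels:
n=0: no move → L
n=1: can move to 0, which is L ⇒ W
n=2: can move to 0, which is L ⇒ W
n=3: can move to 0, which is L ⇒ W
n=4: moves to 2(W), 3(W); every one is W ⇒ L
n=5: can move to 0, which is L ⇒ W
n=6: can move to 4, which is L ⇒ W
n=7: can move to 0, which is L ⇒ W
n=8: can move to 4, which is L ⇒ W
n=9: moves to 6(W), 8(W); every one is W ⇒ L
n=10: can move to 9, which is L ⇒ W
n=11: can move to 0, which is L ⇒ W
n=12: can move to 9, which is L ⇒ W
n=13: can move to 0, which is L ⇒ W
n=14: moves to 7(W), 12(W), 13(W); every one is W ⇒ L
n=15: can move to 14, which is L ⇒ W
n=16: can move to 14, which is L ⇒ W
n=17: can move to 0, which is L ⇒ W
n=18: can move to 9, which is L ⇒ W
n=19: can move to 0, which is L ⇒ W
n=20: moves to 10(W), 15(W), 18(W), 19(W); every one is W ⇒ L
n=21: can move to 14, which is L ⇒ W
n=22: can move to 20, which is L ⇒ W
n=23: can move to 0, which is L ⇒ W
n=24: moves to 12(W), 21(W), 22(W), 23(W); every one is W ⇒ L
n=25: can move to 20, which is L ⇒ W
n=26: can move to 24, which is L ⇒ W
n=27: can move to 24, which is L ⇒ W
n=28: can move to 14, which is L ⇒ W
n=29: can move to 0, which is L ⇒ W
n=30: moves to 15(W), 25(W), 27(W), 28(W), 29(W); every one is W ⇒ L
n=31: can move to 0, which is L ⇒ W
n=32: can move to 30, which is L ⇒ W
n=33: can move to 30, which is L ⇒ W
From 33, the L positions reachable in one move are: 30.

Move to 30.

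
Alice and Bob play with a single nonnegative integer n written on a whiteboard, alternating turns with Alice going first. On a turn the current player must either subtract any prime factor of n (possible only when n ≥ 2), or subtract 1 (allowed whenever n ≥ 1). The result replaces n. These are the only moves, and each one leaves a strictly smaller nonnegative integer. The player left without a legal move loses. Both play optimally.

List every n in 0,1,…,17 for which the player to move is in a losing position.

0, 4, 8, 12, 16

Work bottom-up. With no move the player to move loses. Otherwise the position is W if at least one move leads to an L position for the opponent, and L if every move leads to a W.
n=0: no move → L
n=1: reaches L-position 0 → W
n=2: reaches L-position 0 → W
n=3: reaches L-position 0 → W
n=4: only reaches 2(W), 3(W), all W → L
n=5: reaches L-position 0 → W
n=6: reaches L-position 4 → W
n=7: reaches L-position 0 → W
n=8: only reaches 6(W), 7(W), all W → L
n=9: reaches L-position 8 → W
n=10: reaches L-position 8 → W
n=11: reaches L-position 0 → W
n=12: only reaches 9(W), 10(W), 11(W), all W → L
n=13: reaches L-position 0 → W
n=14: reaches L-position 12 → W
n=15: reaches L-position 12 → W
n=16: only reaches 14(W), 15(W), all W → L
n=17: reaches L-position 0 → W
The losing starting values of n are exactly the entries labelled L in this table (5 of them).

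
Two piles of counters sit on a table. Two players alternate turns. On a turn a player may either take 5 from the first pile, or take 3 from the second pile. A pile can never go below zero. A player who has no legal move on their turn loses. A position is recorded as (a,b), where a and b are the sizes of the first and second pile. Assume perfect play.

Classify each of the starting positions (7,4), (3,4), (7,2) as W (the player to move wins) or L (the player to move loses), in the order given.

Build the W/L table. Terminal = L. A non-terminal position is W if it has a move to some L; otherwise it is L.
No move ever increases a pile, so every position that can arise here has a ≤ 7 and b ≤ 4; it is enough to label the cells with 0 ≤ a ≤ 7 and 0 ≤ b ≤ 4.
Every move lowers a or b (never raises either), so fill the grid row by row in increasing a, and left to right within a row: each cell's successors are then already labelled.
      b=0  b=1  b=2  b=3  b=4
a=0:    L    L    L    W    W
a=1:    L    L    L    W    W
a=2:    L    L    L    W    W
a=3:    L    L    L    W    W
a=4:    L    L    L    W    W
a=5:    W    W    W    L    L
a=6:    W    W    W    L    L
a=7:    W    W    W    L    L
Cells with no legal move (terminal, hence L): (0,0), (0,1), (0,2), (1,0), (1,1), (1,2), (2,0), (2,1), (2,2), (3,0), (3,1), (3,2), (4,0), (4,1), (4,2).
The remaining L cells, each justified by listing all of its moves:
(5,3): moves to (0,3)(W), (5,0)(W); every one is W ⇒ L
(5,4): moves to (0,4)(W), (5,1)(W); every one is W ⇒ L
(6,3): moves to (1,3)(W), (6,0)(W); every one is W ⇒ L
(6,4): moves to (1,4)(W), (6,1)(W); every one is W ⇒ L
(7,3): moves to (2,3)(W), (7,0)(W); every one is W ⇒ L
(7,4): moves to (2,4)(W), (7,1)(W); every one is W ⇒ L
Every other cell has at least one move into one of the L cells above, so it is W.
(7,4): one of the L cells justified above, so L
(3,4): the move to (3,1) reaches an L cell, so W
(7,2): the move to (2,2) reaches an L cell, so W

(7,4): L, (3,4): W, (7,2): W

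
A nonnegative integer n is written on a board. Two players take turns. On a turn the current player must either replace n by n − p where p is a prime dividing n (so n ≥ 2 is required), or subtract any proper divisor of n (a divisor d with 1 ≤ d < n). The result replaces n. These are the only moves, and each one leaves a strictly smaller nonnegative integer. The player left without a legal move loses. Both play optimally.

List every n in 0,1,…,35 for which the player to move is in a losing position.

0, 1, 4, 9, 14, 20, 26, 32, 35

Use the standard recursion: the mover loses at a terminal position; elsewhere, the mover wins exactly when some move hands the opponent an L position.
n=0: no move → L
n=1: no move → L
n=2: →0(L), so W
n=3: →0(L), so W
n=4: →2(W), 3(W) — all W, so L
n=5: →0(L), so W
n=6: →4(L), so W
n=7: →0(L), so W
n=8: →4(L), so W
n=9: →6(W), 8(W) — all W, so L
n=10: →9(L), so W
n=11: →0(L), so W
n=12: →9(L), so W
n=13: →0(L), so W
n=14: →7(W), 12(W), 13(W) — all W, so L
n=15: →14(L), so W
n=16: →14(L), so W
n=17: →0(L), so W
n=18: →9(L), so W
n=19: →0(L), so W
n=20: →10(W), 15(W), 16(W), 18(W), 19(W) — all W, so L
n=21: →14(L), so W
n=22: →20(L), so W
n=23: →0(L), so W
n=24: →20(L), so W
n=25: →20(L), so W
n=26: →13(W), 24(W), 25(W) — all W, so L
n=27: →26(L), so W
n=28: →14(L), so W
n=29: →0(L), so W
n=30: →20(L), so W
n=31: →0(L), so W
n=32: →16(W), 24(W), 28(W), 30(W), 31(W) — all W, so L
n=33: →32(L), so W
n=34: →32(L), so W
n=35: →28(W), 30(W), 34(W) — all W, so L
Reading off the rows marked L gives the requested list; there are 9 such values of n.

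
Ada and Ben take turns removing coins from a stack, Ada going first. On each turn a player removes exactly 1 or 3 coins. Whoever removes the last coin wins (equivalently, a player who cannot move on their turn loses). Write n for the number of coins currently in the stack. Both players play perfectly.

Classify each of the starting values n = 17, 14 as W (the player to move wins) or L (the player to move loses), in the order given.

Classify positions by backward induction: terminal positions (no move available) are L. From any other position, the mover wins iff some move reaches an L.
n=0: no move → L
n=1: can move to 0, which is L ⇒ W
n=2: the only move is to 1(W), a W ⇒ L
n=3: can move to 2, which is L ⇒ W
n=4: moves to 3(W), 1(W); every one is W ⇒ L
n=5: can move to 4, which is L ⇒ W
n=6: moves to 5(W), 3(W); every one is W ⇒ L
n=7: can move to 6, which is L ⇒ W
n=8: moves to 7(W), 5(W); every one is W ⇒ L
n=9: can move to 8, which is L ⇒ W
n=10: moves to 9(W), 7(W); every one is W ⇒ L
n=11: can move to 10, which is L ⇒ W
n=12: moves to 11(W), 9(W); every one is W ⇒ L
n=13: can move to 12, which is L ⇒ W
n=14: moves to 13(W), 11(W); every one is W ⇒ L
n=15: can move to 14, which is L ⇒ W
n=16: moves to 15(W), 13(W); every one is W ⇒ L
n=17: can move to 16, which is L ⇒ W

17: W, 14: L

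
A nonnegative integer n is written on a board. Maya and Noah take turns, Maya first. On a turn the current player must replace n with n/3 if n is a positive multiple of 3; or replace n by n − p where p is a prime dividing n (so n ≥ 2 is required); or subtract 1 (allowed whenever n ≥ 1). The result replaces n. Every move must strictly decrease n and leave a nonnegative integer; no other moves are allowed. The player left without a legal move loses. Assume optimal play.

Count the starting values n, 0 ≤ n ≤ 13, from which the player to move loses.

Label each position W (a win for the player to move) or L (a loss). A position with no legal move is L; any other position is W exactly when some move reaches an L, and L when every move reaches a W.
n=0: no move → L
n=1: can move to 0, which is L ⇒ W
n=2: can move to 0, which is L ⇒ W
n=3: can move to 0, which is L ⇒ W
n=4: moves to 2(W), 3(W); every one is W ⇒ L
n=5: can move to 0, which is L ⇒ W
n=6: can move to 4, which is L ⇒ W
n=7: can move to 0, which is L ⇒ W
n=8: moves to 6(W), 7(W); every one is W ⇒ L
n=9: can move to 8, which is L ⇒ W
n=10: can move to 8, which is L ⇒ W
n=11: can move to 0, which is L ⇒ W
n=12: can move to 4, which is L ⇒ W
n=13: can move to 0, which is L ⇒ W
L entries with 0 ≤ n ≤ 13: n = 0, 4, 8; that makes 3.

3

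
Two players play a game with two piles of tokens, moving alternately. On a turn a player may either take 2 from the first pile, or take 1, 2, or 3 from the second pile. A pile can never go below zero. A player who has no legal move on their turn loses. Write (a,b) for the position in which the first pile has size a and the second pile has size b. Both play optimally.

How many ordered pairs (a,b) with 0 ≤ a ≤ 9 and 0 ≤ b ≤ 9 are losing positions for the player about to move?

Work bottom-up. With no move the player to move loses. Otherwise the position is W if at least one move leads to an L position for the opponent, and L if every move leads to a W.
Every move lowers a or b (never raises either), so fill the grid row by row in increasing a, and left to right within a row: each cell's successors are then already labelled.
      b=0  b=1  b=2  b=3  b=4  b=5  b=6  b=7  b=8  b=9
a=0:    L    W    W    W    L    W    W    W    L    W
a=1:    L    W    W    W    L    W    W    W    L    W
a=2:    W    L    W    W    W    L    W    W    W    L
a=3:    W    L    W    W    W    L    W    W    W    L
a=4:    L    W    W    W    L    W    W    W    L    W
a=5:    L    W    W    W    L    W    W    W    L    W
a=6:    W    L    W    W    W    L    W    W    W    L
a=7:    W    L    W    W    W    L    W    W    W    L
a=8:    L    W    W    W    L    W    W    W    L    W
a=9:    L    W    W    W    L    W    W    W    L    W
Cells with no legal move (terminal, hence L): (0,0), (1,0).
The remaining L cells, each justified by listing all of its moves:
(0,4): L (options (0,3)(W), (0,2)(W), (0,1)(W) are all W)
(0,8): L (options (0,7)(W), (0,6)(W), (0,5)(W) are all W)
(1,4): L (options (1,3)(W), (1,2)(W), (1,1)(W) are all W)
(1,8): L (options (1,7)(W), (1,6)(W), (1,5)(W) are all W)
(2,1): L (options (0,1)(W), (2,0)(W) are all W)
(2,5): L (options (0,5)(W), (2,4)(W), (2,3)(W), (2,2)(W) are all W)
(2,9): L (options (0,9)(W), (2,8)(W), (2,7)(W), (2,6)(W) are all W)
(3,1): L (options (1,1)(W), (3,0)(W) are all W)
(3,5): L (options (1,5)(W), (3,4)(W), (3,3)(W), (3,2)(W) are all W)
(3,9): L (options (1,9)(W), (3,8)(W), (3,7)(W), (3,6)(W) are all W)
(4,0): L (sole option (2,0)(W) is W)
(4,4): L (options (2,4)(W), (4,3)(W), (4,2)(W), (4,1)(W) are all W)
(4,8): L (options (2,8)(W), (4,7)(W), (4,6)(W), (4,5)(W) are all W)
(5,0): L (sole option (3,0)(W) is W)
(5,4): L (options (3,4)(W), (5,3)(W), (5,2)(W), (5,1)(W) are all W)
(5,8): L (options (3,8)(W), (5,7)(W), (5,6)(W), (5,5)(W) are all W)
(6,1): L (options (4,1)(W), (6,0)(W) are all W)
(6,5): L (options (4,5)(W), (6,4)(W), (6,3)(W), (6,2)(W) are all W)
(6,9): L (options (4,9)(W), (6,8)(W), (6,7)(W), (6,6)(W) are all W)
(7,1): L (options (5,1)(W), (7,0)(W) are all W)
(7,5): L (options (5,5)(W), (7,4)(W), (7,3)(W), (7,2)(W) are all W)
(7,9): L (options (5,9)(W), (7,8)(W), (7,7)(W), (7,6)(W) are all W)
(8,0): L (sole option (6,0)(W) is W)
(8,4): L (options (6,4)(W), (8,3)(W), (8,2)(W), (8,1)(W) are all W)
(8,8): L (options (6,8)(W), (8,7)(W), (8,6)(W), (8,5)(W) are all W)
(9,0): L (sole option (7,0)(W) is W)
(9,4): L (options (7,4)(W), (9,3)(W), (9,2)(W), (9,1)(W) are all W)
(9,8): L (options (7,8)(W), (9,7)(W), (9,6)(W), (9,5)(W) are all W)
Every other cell has at least one move into one of the L cells above, so it is W.
L cells per row: a=0: 3, a=1: 3, a=2: 3, a=3: 3, a=4: 3, a=5: 3, a=6: 3, a=7: 3, a=8: 3, a=9: 3; total 30.

30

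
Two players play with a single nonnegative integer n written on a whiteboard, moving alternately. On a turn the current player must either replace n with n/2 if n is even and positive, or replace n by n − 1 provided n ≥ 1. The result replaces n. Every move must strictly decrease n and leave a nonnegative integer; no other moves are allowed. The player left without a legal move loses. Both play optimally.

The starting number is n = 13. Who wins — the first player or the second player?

The second player wins.

Compute win/loss labels from the base case upward. A position with no move is L. Any other position is W if it can reach an L in one move, else L.
n=0: no move → L
n=1: reaches L-position 0 → W
n=2: only reaches 1(W), which is W → L
n=3: reaches L-position 2 → W
n=4: reaches L-position 2 → W
n=5: only reaches 4(W), which is W → L
n=6: reaches L-position 5 → W
n=7: only reaches 6(W), which is W → L
n=8: reaches L-position 7 → W
n=9: only reaches 8(W), which is W → L
n=10: reaches L-position 5 → W
n=11: only reaches 10(W), which is W → L
n=12: reaches L-position 11 → W
n=13: only reaches 12(W), which is W → L
The starting position 13 is L: whatever the player to move does, the opponent receives a W position.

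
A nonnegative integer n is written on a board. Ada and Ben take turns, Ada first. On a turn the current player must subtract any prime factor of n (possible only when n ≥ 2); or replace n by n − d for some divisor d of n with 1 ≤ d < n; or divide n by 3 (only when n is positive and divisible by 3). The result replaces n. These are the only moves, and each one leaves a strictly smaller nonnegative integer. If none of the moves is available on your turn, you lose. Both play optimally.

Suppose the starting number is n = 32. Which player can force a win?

Ben wins.

Use the standard recursion: the mover loses at a terminal position; elsewhere, the mover wins exactly when some move hands the opponent an L position.
n=0: no move → L
n=1: no move → L
n=2: →0(L), so W
n=3: →0(L), so W
n=4: →2(W), 3(W) — all W, so L
n=5: →0(L), so W
n=6: →4(L), so W
n=7: →0(L), so W
n=8: →4(L), so W
n=9: →3(W), 6(W), 8(W) — all W, so L
n=10: →9(L), so W
n=11: →0(L), so W
n=12: →4(L), so W
n=13: →0(L), so W
n=14: →7(W), 12(W), 13(W) — all W, so L
n=15: →14(L), so W
n=16: →14(L), so W
n=17: →0(L), so W
n=18: →9(L), so W
n=19: →0(L), so W
n=20: →10(W), 15(W), 16(W), 18(W), 19(W) — all W, so L
n=21: →14(L), so W
n=22: →20(L), so W
n=23: →0(L), so W
n=24: →20(L), so W
n=25: →20(L), so W
n=26: →13(W), 24(W), 25(W) — all W, so L
n=27: →9(L), so W
n=28: →14(L), so W
n=29: →0(L), so W
n=30: →20(L), so W
n=31: →0(L), so W
n=32: →16(W), 24(W), 28(W), 30(W), 31(W) — all W, so L
Every move from 32 reaches a W position, so the mover loses.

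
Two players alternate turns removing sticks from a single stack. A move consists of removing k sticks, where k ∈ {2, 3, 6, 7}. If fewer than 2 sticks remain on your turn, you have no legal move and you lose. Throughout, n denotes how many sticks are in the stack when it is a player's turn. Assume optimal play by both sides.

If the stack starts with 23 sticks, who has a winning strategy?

Positions with no move are L. A position that does have a move is losing for the player to move precisely when every available move leads to a winning position for the opponent. Fill in the labels:
n=0: no move → L
n=1: no move → L
n=2: can move to 0, which is L ⇒ W
n=3: can move to 1, which is L ⇒ W
n=4: can move to 1, which is L ⇒ W
n=5: moves to 3(W), 2(W); every one is W ⇒ L
n=6: can move to 0, which is L ⇒ W
n=7: can move to 5, which is L ⇒ W
n=8: can move to 5, which is L ⇒ W
n=9: moves to 7(W), 6(W), 3(W), 2(W); every one is W ⇒ L
n=10: moves to 8(W), 7(W), 4(W), 3(W); every one is W ⇒ L
n=11: can move to 9, which is L ⇒ W
n=12: can move to 10, which is L ⇒ W
n=13: can move to 10, which is L ⇒ W
n=14: moves to 12(W), 11(W), 8(W), 7(W); every one is W ⇒ L
n=15: can move to 9, which is L ⇒ W
n=16: can move to 14, which is L ⇒ W
n=17: can move to 14, which is L ⇒ W
n=18: moves to 16(W), 15(W), 12(W), 11(W); every one is W ⇒ L
n=19: moves to 17(W), 16(W), 13(W), 12(W); every one is W ⇒ L
n=20: can move to 18, which is L ⇒ W
n=21: can move to 19, which is L ⇒ W
n=22: can move to 19, which is L ⇒ W
n=23: moves to 21(W), 20(W), 17(W), 16(W); every one is W ⇒ L
The starting position 23 is L: whatever the player to move does, the opponent receives a W position.

The second player wins.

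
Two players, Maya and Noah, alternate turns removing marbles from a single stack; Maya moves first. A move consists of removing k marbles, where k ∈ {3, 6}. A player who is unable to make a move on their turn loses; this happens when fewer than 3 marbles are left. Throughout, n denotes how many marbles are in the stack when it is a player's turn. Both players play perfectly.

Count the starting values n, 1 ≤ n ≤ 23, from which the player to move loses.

Label each position W (a win for the player to move) or L (a loss). A position with no legal move is L; any other position is W exactly when some move reaches an L, and L when every move reaches a W.
n=0: no move → L
n=1: no move → L
n=2: no move → L
n=3: W (go to 0, an L position)
n=4: W (go to 1, an L position)
n=5: W (go to 2, an L position)
n=6: W (go to 0, an L position)
n=7: W (go to 1, an L position)
n=8: W (go to 2, an L position)
n=9: L (options 6(W), 3(W) are all W)
n=10: L (options 7(W), 4(W) are all W)
n=11: L (options 8(W), 5(W) are all W)
n=12: W (go to 9, an L position)
n=13: W (go to 10, an L position)
n=14: W (go to 11, an L position)
n=15: W (go to 9, an L position)
n=16: W (go to 10, an L position)
n=17: W (go to 11, an L position)
n=18: L (options 15(W), 12(W) are all W)
n=19: L (options 16(W), 13(W) are all W)
n=20: L (options 17(W), 14(W) are all W)
n=21: W (go to 18, an L position)
n=22: W (go to 19, an L position)
n=23: W (go to 20, an L position)
L entries with 1 ≤ n ≤ 23 (n=0 is outside the asked range and is not counted): n = 1, 2, 9, 10, 11, 18, 19, 20; that makes 8.

8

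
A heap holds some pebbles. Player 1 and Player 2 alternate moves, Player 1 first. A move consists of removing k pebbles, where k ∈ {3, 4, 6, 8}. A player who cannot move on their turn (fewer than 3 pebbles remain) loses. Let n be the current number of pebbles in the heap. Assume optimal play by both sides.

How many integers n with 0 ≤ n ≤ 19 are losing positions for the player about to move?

Label each position W (a win for the player to move) or L (a loss). A position with no legal move is L; any other position is W exactly when some move reaches an L, and L when every move reaches a W.
n=0: no move → L
n=1: no move → L
n=2: no move → L
n=3: W (go to 0, an L position)
n=4: W (go to 1, an L position)
n=5: W (go to 2, an L position)
n=6: W (go to 2, an L position)
n=7: W (go to 1, an L position)
n=8: W (go to 2, an L position)
n=9: W (go to 1, an L position)
n=10: W (go to 2, an L position)
n=11: L (options 8(W), 7(W), 5(W), 3(W) are all W)
n=12: L (options 9(W), 8(W), 6(W), 4(W) are all W)
n=13: L (options 10(W), 9(W), 7(W), 5(W) are all W)
n=14: W (go to 11, an L position)
n=15: W (go to 12, an L position)
n=16: W (go to 13, an L position)
n=17: W (go to 13, an L position)
n=18: W (go to 12, an L position)
n=19: W (go to 13, an L position)
L entries with 0 ≤ n ≤ 19: n = 0, 1, 2, 11, 12, 13; that makes 6.

6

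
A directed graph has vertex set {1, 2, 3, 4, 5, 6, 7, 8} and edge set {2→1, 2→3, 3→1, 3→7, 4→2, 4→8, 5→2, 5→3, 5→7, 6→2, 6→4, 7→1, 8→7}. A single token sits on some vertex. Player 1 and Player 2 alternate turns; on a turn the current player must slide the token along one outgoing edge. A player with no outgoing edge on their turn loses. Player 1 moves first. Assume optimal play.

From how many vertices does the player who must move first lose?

Build the W/L table. Terminal = L. A non-terminal position is W if it has a move to some L; otherwise it is L.
Every edge goes from a vertex to one that appears earlier in the order 1, 7, 3, 8, 2, 5, 4, 6, so processing vertices in that order labels each vertex after all of its successors.
1: no outgoing edge → L
7: can move to 1, which is L ⇒ W
3: can move to 1, which is L ⇒ W
8: the only move is to 7(W), a W ⇒ L
2: can move to 1, which is L ⇒ W
5: moves to 2(W), 3(W), 7(W); every one is W ⇒ L
4: can move to 8, which is L ⇒ W
6: moves to 4(W), 2(W); every one is W ⇒ L
The L vertices are 1, 5, 6, 8; that is 4 in all.

4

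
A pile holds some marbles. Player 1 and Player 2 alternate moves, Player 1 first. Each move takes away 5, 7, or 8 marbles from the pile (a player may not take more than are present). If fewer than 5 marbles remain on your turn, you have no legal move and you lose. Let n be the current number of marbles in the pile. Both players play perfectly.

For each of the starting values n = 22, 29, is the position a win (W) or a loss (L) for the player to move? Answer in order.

Work bottom-up. With no move the player to move loses. Otherwise the position is W if at least one move leads to an L position for the opponent, and L if every move leads to a W.
n=0: no move → L
n=1: no move → L
n=2: no move → L
n=3: no move → L
n=4: no move → L
n=5: reaches L-position 0 → W
n=6: reaches L-position 1 → W
n=7: reaches L-position 2 → W
n=8: reaches L-position 3 → W
n=9: reaches L-position 4 → W
n=10: reaches L-position 3 → W
n=11: reaches L-position 4 → W
n=12: reaches L-position 4 → W
n=13: only reaches 8(W), 6(W), 5(W), all W → L
n=14: only reaches 9(W), 7(W), 6(W), all W → L
n=15: only reaches 10(W), 8(W), 7(W), all W → L
n=16: only reaches 11(W), 9(W), 8(W), all W → L
n=17: only reaches 12(W), 10(W), 9(W), all W → L
n=18: reaches L-position 13 → W
n=19: reaches L-position 14 → W
n=20: reaches L-position 15 → W
n=21: reaches L-position 16 → W
n=22: reaches L-position 17 → W
n=23: reaches L-position 16 → W
n=24: reaches L-position 17 → W
n=25: reaches L-position 17 → W
n=26: only reaches 21(W), 19(W), 18(W), all W → L
n=27: only reaches 22(W), 20(W), 19(W), all W → L
n=28: only reaches 23(W), 21(W), 20(W), all W → L
n=29: only reaches 24(W), 22(W), 21(W), all W → L

22: W, 29: L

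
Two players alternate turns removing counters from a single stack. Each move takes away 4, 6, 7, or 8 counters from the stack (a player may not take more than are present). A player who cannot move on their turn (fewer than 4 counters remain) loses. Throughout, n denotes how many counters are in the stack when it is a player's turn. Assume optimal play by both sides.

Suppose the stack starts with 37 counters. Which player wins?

The second player wins.

Use the standard recursion: the mover loses at a terminal position; elsewhere, the mover wins exactly when some move hands the opponent an L position.
n=0: no move → L
n=1: no move → L
n=2: no move → L
n=3: no move → L
n=4: reaches L-position 0 → W
n=5: reaches L-position 1 → W
n=6: reaches L-position 2 → W
n=7: reaches L-position 3 → W
n=8: reaches L-position 2 → W
n=9: reaches L-position 3 → W
n=10: reaches L-position 3 → W
n=11: reaches L-position 3 → W
n=12: only reaches 8(W), 6(W), 5(W), 4(W), all W → L
n=13: only reaches 9(W), 7(W), 6(W), 5(W), all W → L
n=14: only reaches 10(W), 8(W), 7(W), 6(W), all W → L
n=15: only reaches 11(W), 9(W), 8(W), 7(W), all W → L
n=16: reaches L-position 12 → W
n=17: reaches L-position 13 → W
n=18: reaches L-position 14 → W
n=19: reaches L-position 15 → W
n=20: reaches L-position 14 → W
n=21: reaches L-position 15 → W
n=22: reaches L-position 15 → W
n=23: reaches L-position 15 → W
n=24: only reaches 20(W), 18(W), 17(W), 16(W), all W → L
n=25: only reaches 21(W), 19(W), 18(W), 17(W), all W → L
n=26: only reaches 22(W), 20(W), 19(W), 18(W), all W → L
n=27: only reaches 23(W), 21(W), 20(W), 19(W), all W → L
n=28: reaches L-position 24 → W
n=29: reaches L-position 25 → W
n=30: reaches L-position 26 → W
n=31: reaches L-position 27 → W
n=32: reaches L-position 26 → W
n=33: reaches L-position 27 → W
n=34: reaches L-position 27 → W
n=35: reaches L-position 27 → W
n=36: only reaches 32(W), 30(W), 29(W), 28(W), all W → L
n=37: only reaches 33(W), 31(W), 30(W), 29(W), all W → L
The starting position 37 is L: whatever the player to move does, the opponent receives a W position.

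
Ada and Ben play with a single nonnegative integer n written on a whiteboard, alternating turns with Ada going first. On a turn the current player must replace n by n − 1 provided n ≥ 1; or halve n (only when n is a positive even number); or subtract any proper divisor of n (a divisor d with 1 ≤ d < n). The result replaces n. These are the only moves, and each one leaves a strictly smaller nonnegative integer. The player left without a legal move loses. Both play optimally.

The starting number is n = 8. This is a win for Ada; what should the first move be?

Label each position W (a win for the player to move) or L (a loss). A position with no legal move is L; any other position is W exactly when some move reaches an L, and L when every move reaches a W.
n=0: no move → L
n=1: can move to 0, which is L ⇒ W
n=2: the only move is to 1(W), a W ⇒ L
n=3: can move to 2, which is L ⇒ W
n=4: can move to 2, which is L ⇒ W
n=5: the only move is to 4(W), a W ⇒ L
n=6: can move to 5, which is L ⇒ W
n=7: the only move is to 6(W), a W ⇒ L
n=8: can move to 7, which is L ⇒ W
From 8, the L positions reachable in one move are: 7.

Move to 7.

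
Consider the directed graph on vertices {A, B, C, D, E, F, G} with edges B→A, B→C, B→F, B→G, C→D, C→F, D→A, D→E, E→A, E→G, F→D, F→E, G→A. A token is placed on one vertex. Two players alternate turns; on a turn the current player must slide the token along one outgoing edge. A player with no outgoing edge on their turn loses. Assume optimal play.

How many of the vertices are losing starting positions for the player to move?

2

Compute win/loss labels from the base case upward. A position with no move is L. Any other position is W if it can reach an L in one move, else L.
Every edge goes from a vertex to one that appears earlier in the order A, G, E, D, F, C, B, so processing vertices in that order labels each vertex after all of its successors.
A: no outgoing edge → L
G: can move to A, which is L ⇒ W
E: can move to A, which is L ⇒ W
D: can move to A, which is L ⇒ W
F: moves to D(W), E(W); every one is W ⇒ L
C: can move to F, which is L ⇒ W
B: can move to F, which is L ⇒ W
The L vertices are A, F; that is 2 in all.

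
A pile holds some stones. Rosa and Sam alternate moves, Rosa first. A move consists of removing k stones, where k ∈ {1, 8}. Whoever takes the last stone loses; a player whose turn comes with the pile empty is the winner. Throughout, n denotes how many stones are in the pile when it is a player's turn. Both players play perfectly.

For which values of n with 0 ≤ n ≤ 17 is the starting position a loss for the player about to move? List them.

1, 3, 5, 7, 10, 12, 14, 16

Classify positions by backward induction: terminal positions (no move available) are W. From any other position, the mover wins iff some move reaches an L.
n=0: no move; the opponent has just taken the last stone and therefore loses → W
n=1: →0(W) only, which is W, so L
n=2: →1(L), so W
n=3: →2(W) only, which is W, so L
n=4: →3(L), so W
n=5: →4(W) only, which is W, so L
n=6: →5(L), so W
n=7: →6(W) only, which is W, so L
n=8: →7(L), so W
n=9: →1(L), so W
n=10: →9(W), 2(W) — all W, so L
n=11: →10(L), so W
n=12: →11(W), 4(W) — all W, so L
n=13: →12(L), so W
n=14: →13(W), 6(W) — all W, so L
n=15: →14(L), so W
n=16: →15(W), 8(W) — all W, so L
n=17: →16(L), so W
Reading off the rows marked L gives the requested list; there are 8 such values of n.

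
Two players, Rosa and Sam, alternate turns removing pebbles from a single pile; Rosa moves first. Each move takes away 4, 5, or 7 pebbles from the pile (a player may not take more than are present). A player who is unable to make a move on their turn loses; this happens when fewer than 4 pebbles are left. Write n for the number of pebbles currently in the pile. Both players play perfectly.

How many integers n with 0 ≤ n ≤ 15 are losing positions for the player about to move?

Label each position W (a win for the player to move) or L (a loss). A position with no legal move is L; any other position is W exactly when some move reaches an L, and L when every move reaches a W.
n=0: no move → L
n=1: no move → L
n=2: no move → L
n=3: no move → L
n=4: can move to 0, which is L ⇒ W
n=5: can move to 1, which is L ⇒ W
n=6: can move to 2, which is L ⇒ W
n=7: can move to 3, which is L ⇒ W
n=8: can move to 3, which is L ⇒ W
n=9: can move to 2, which is L ⇒ W
n=10: can move to 3, which is L ⇒ W
n=11: moves to 7(W), 6(W), 4(W); every one is W ⇒ L
n=12: moves to 8(W), 7(W), 5(W); every one is W ⇒ L
n=13: moves to 9(W), 8(W), 6(W); every one is W ⇒ L
n=14: moves to 10(W), 9(W), 7(W); every one is W ⇒ L
n=15: can move to 11, which is L ⇒ W
L entries with 0 ≤ n ≤ 15: n = 0, 1, 2, 3, 11, 12, 13, 14; that makes 8.

8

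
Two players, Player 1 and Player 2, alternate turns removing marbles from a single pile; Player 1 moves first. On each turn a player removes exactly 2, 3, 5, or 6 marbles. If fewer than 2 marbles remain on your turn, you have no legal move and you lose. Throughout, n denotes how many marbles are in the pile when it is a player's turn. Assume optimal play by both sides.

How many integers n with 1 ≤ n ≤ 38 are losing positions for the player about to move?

9

Compute win/loss labels from the base case upward. A position with no move is L. Any other position is W if it can reach an L in one move, else L.
n=0: no move → L
n=1: no move → L
n=2: can move to 0, which is L ⇒ W
n=3: can move to 1, which is L ⇒ W
n=4: can move to 1, which is L ⇒ W
n=5: can move to 0, which is L ⇒ W
n=6: can move to 1, which is L ⇒ W
n=7: can move to 1, which is L ⇒ W
n=8: moves to 6(W), 5(W), 3(W), 2(W); every one is W ⇒ L
n=9: moves to 7(W), 6(W), 4(W), 3(W); every one is W ⇒ L
n=10: can move to 8, which is L ⇒ W
n=11: can move to 9, which is L ⇒ W
n=12: can move to 9, which is L ⇒ W
n=13: can move to 8, which is L ⇒ W
n=14: can move to 9, which is L ⇒ W
n=15: can move to 9, which is L ⇒ W
n=16: moves to 14(W), 13(W), 11(W), 10(W); every one is W ⇒ L
n=17: moves to 15(W), 14(W), 12(W), 11(W); every one is W ⇒ L
n=18: can move to 16, which is L ⇒ W
n=19: can move to 17, which is L ⇒ W
n=20: can move to 17, which is L ⇒ W
n=21: can move to 16, which is L ⇒ W
n=22: can move to 17, which is L ⇒ W
n=23: can move to 17, which is L ⇒ W
n=24: moves to 22(W), 21(W), 19(W), 18(W); every one is W ⇒ L
n=25: moves to 23(W), 22(W), 20(W), 19(W); every one is W ⇒ L
n=26: can move to 24, which is L ⇒ W
n=27: can move to 25, which is L ⇒ W
n=28: can move to 25, which is L ⇒ W
n=29: can move to 24, which is L ⇒ W
n=30: can move to 25, which is L ⇒ W
n=31: can move to 25, which is L ⇒ W
n=32: moves to 30(W), 29(W), 27(W), 26(W); every one is W ⇒ L
n=33: moves to 31(W), 30(W), 28(W), 27(W); every one is W ⇒ L
n=34: can move to 32, which is L ⇒ W
n=35: can move to 33, which is L ⇒ W
n=36: can move to 33, which is L ⇒ W
n=37: can move to 32, which is L ⇒ W
n=38: can move to 33, which is L ⇒ W
L entries with 1 ≤ n ≤ 38 (n=0 is outside the asked range and is not counted): n = 1, 8, 9, 16, 17, 24, 25, 32, 33; that makes 9.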